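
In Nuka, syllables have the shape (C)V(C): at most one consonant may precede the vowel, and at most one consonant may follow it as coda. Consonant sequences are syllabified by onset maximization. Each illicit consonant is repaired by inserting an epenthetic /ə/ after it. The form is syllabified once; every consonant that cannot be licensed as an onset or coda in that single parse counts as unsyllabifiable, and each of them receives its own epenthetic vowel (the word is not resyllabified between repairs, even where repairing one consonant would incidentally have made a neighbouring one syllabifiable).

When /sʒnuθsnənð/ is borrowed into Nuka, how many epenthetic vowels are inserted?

4

The unsyllabifiable consonants are /s/, /ʒ/, /s/, /ð/; each receives one epenthetic vowel.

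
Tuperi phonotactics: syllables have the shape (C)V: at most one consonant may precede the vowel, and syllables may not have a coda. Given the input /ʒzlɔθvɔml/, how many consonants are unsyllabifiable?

5

The consonants /ʒ/, /z/, /θ/, /m/, /l/ cannot be parsed into a legal (C)V syllable (no codas are permitted; onsets are limited to one consonant).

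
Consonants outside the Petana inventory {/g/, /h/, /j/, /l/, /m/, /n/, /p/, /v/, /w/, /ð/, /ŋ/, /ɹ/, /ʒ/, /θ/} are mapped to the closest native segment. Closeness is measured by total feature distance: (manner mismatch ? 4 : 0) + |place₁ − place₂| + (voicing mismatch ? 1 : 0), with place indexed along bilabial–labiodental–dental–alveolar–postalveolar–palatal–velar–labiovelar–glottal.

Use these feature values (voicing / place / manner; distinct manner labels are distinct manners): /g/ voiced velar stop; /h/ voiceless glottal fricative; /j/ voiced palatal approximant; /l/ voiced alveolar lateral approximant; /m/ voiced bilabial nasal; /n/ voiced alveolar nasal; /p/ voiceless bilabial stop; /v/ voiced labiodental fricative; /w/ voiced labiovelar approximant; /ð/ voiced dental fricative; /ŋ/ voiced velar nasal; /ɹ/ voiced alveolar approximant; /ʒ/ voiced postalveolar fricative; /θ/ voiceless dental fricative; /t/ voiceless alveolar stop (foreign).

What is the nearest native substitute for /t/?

/p/ is closest: same manner (stop), place distance 3 (alveolar→bilabial), same voicing; total 3. Next closest is /g/ at distance 4.

p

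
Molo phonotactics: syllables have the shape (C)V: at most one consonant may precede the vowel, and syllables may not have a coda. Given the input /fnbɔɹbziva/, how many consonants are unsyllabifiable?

4

Syllabifying with onset maximization leaves /f/, /n/, /ɹ/, /b/ stranded (no codas are permitted; onsets are limited to one consonant).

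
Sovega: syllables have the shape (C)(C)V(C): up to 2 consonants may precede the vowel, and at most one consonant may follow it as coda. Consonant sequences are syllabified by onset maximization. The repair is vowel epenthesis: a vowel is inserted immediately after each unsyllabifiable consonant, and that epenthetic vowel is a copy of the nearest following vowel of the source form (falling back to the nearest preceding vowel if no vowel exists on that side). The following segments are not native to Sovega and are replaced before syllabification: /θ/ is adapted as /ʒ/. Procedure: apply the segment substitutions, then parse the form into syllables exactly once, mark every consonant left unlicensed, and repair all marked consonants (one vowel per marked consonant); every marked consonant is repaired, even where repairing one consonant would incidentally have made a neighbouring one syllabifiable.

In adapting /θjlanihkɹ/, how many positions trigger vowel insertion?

After substitution the input is /ʒjlanihkɹ/.
The unsyllabifiable consonants are /ʒ/, /k/, /ɹ/; each receives one epenthetic vowel.

3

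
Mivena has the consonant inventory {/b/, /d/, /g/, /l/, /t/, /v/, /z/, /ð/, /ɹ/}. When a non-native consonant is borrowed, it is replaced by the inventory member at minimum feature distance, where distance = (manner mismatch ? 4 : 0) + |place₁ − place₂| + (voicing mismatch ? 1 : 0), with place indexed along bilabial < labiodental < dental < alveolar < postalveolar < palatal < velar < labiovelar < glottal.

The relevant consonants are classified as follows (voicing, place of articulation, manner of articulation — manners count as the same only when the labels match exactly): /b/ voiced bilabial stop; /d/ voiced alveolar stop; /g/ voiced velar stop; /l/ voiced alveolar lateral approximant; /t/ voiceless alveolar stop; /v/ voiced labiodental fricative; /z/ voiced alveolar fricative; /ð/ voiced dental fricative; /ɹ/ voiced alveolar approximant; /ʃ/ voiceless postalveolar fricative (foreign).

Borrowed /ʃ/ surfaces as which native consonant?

/z/ is closest: same manner (fricative), place distance 1 (postalveolar→alveolar), voicing differs (+1); total 2. Next closest is /ð/ at distance 3.

z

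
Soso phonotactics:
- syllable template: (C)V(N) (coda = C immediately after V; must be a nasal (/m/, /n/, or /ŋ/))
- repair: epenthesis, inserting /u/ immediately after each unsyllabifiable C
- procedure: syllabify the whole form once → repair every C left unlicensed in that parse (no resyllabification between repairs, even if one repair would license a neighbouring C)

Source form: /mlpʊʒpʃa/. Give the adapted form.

mulupʊʒupuʃa

Under (C)V(N), the unsyllabifiable consonants are /m/, /l/, /ʒ/, /p/ (only a nasal (/m/, /n/, or /ŋ/) is licensed in coda position; onsets are limited to one consonant).
Inserting the epenthetic vowel yields /m/ → /mu/, /l/ → /lu/, /ʒ/ → /ʒu/, /p/ → /pu/.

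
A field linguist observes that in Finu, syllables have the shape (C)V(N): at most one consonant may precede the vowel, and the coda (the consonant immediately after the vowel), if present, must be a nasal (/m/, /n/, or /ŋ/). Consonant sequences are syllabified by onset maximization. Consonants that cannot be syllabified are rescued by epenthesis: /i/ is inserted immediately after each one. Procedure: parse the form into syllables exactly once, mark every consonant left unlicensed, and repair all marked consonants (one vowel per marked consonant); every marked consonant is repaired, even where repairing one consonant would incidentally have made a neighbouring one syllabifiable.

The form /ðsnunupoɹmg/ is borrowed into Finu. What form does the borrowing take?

ðisinunupoɹimigi

The consonants /ð/, /s/, /ɹ/, /m/, /g/ cannot be parsed into a legal (C)V(N) syllable (only a nasal (/m/, /n/, or /ŋ/) is licensed in coda position; onsets are limited to one consonant).
Each unlicensed consonant becomes the onset of a new syllable: /ð/ → /ði/, /s/ → /si/, /ɹ/ → /ɹi/, /m/ → /mi/, /g/ → /gi/.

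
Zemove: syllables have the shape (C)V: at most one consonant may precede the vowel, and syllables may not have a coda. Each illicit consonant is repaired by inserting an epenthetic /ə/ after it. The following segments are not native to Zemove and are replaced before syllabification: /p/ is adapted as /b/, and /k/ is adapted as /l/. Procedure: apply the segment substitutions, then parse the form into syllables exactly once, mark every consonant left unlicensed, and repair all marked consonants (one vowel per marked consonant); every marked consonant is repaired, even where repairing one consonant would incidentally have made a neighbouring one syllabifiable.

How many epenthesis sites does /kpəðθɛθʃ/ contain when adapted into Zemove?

4

After substitution the input is /lbəðθɛθʃ/.
The unsyllabifiable consonants are /l/, /ð/, /θ/, /ʃ/; each receives one epenthetic vowel.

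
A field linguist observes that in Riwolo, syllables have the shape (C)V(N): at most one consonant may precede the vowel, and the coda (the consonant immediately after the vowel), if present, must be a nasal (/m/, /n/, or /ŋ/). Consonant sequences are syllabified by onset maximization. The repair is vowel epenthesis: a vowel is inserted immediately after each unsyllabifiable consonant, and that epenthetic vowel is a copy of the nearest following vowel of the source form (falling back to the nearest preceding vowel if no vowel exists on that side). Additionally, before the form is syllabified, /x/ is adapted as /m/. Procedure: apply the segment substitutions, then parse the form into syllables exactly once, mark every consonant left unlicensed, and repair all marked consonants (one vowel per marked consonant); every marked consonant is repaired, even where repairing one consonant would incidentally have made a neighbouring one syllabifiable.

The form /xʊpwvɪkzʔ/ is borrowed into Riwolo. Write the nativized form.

mʊpɪwɪvɪkɪzɪʔɪ

Substitution: /x/ → /m/, giving /mʊpwvɪkzʔ/.
The consonants /p/, /w/, /k/, /z/, /ʔ/ cannot be parsed into a legal (C)V(N) syllable (only a nasal (/m/, /n/, or /ŋ/) is licensed in coda position; onsets are limited to one consonant).
Inserting the epenthetic vowel yields /p/ → /pɪ/, /w/ → /wɪ/, /k/ → /kɪ/, /z/ → /zɪ/, /ʔ/ → /ʔɪ/.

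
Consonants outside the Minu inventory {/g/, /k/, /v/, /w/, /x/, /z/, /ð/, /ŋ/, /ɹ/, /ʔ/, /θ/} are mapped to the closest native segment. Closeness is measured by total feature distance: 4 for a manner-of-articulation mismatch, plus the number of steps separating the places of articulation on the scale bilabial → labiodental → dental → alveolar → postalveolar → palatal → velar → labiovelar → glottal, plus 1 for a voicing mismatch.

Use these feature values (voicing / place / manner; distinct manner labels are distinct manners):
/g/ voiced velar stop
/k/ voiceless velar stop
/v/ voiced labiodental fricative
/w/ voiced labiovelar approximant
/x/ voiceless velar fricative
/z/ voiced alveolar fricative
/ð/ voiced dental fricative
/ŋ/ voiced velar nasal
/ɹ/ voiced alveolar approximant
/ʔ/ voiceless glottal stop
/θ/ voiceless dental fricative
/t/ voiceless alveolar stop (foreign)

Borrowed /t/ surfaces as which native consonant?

k

/k/ is closest: same manner (stop), place distance 3 (alveolar→velar), same voicing; total 3. Next closest is /g/ at distance 4.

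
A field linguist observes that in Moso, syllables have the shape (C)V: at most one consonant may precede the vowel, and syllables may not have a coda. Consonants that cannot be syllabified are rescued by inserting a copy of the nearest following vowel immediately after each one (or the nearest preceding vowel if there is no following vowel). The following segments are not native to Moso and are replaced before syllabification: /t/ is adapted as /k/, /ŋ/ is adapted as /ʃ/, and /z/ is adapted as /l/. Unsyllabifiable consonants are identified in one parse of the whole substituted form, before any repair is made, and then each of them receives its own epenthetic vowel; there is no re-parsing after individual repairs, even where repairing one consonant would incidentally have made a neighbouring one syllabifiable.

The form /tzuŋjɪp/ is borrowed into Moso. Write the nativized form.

kuluʃɪjɪpɪ

Substitution: /t/ → /k/, /z/ → /l/, /ŋ/ → /ʃ/, giving /kluʃjɪp/.
The consonants /k/, /ʃ/, /p/ cannot be parsed into a legal (C)V syllable (no codas are permitted; onsets are limited to one consonant).
Inserting the epenthetic vowel yields /k/ → /ku/, /ʃ/ → /ʃɪ/, /p/ → /pɪ/.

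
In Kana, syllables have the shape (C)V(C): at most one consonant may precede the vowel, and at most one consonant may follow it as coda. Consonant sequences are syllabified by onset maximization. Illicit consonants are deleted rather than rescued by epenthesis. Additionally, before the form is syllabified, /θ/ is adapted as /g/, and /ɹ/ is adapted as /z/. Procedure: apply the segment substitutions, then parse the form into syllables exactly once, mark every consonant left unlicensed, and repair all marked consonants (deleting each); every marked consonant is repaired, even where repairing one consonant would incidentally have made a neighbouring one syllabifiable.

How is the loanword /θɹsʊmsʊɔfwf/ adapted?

sʊmsʊɔf

Substitution: /θ/ → /g/, /ɹ/ → /z/, giving /gzsʊmsʊɔfwf/.
The consonants /g/, /z/, /w/, /f/ cannot be parsed into a legal (C)V(C) syllable (at most one coda consonant is licensed; onsets are limited to one consonant).
Each unlicensed consonant is deleted: /g/, /z/, /w/, /f/.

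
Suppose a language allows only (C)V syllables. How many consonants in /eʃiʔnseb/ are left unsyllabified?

3

The consonants /ʔ/, /n/, /b/ cannot be parsed into a legal (C)V syllable (no codas are permitted; onsets are limited to one consonant).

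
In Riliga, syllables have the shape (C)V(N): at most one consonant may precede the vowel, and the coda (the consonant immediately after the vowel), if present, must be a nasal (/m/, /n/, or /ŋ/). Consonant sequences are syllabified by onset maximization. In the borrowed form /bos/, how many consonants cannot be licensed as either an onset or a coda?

1

Under (C)V(N), the unsyllabifiable consonants are /s/ (only a nasal (/m/, /n/, or /ŋ/) is licensed in coda position; onsets are limited to one consonant).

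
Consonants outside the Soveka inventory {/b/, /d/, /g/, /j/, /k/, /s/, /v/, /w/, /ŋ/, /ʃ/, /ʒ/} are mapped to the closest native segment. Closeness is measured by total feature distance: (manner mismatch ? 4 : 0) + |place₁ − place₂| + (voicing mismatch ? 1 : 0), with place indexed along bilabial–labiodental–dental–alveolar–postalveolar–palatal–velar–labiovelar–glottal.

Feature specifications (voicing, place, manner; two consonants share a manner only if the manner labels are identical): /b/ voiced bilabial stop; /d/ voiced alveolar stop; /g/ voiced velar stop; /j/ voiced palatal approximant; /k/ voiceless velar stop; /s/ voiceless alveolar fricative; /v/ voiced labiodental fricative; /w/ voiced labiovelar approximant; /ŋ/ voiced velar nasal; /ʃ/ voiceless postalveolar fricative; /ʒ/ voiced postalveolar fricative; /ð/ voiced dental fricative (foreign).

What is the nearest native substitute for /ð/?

v

/v/ is closest: same manner (fricative), place distance 1 (dental→labiodental), same voicing; total 1. Next closest is /s/ at distance 2.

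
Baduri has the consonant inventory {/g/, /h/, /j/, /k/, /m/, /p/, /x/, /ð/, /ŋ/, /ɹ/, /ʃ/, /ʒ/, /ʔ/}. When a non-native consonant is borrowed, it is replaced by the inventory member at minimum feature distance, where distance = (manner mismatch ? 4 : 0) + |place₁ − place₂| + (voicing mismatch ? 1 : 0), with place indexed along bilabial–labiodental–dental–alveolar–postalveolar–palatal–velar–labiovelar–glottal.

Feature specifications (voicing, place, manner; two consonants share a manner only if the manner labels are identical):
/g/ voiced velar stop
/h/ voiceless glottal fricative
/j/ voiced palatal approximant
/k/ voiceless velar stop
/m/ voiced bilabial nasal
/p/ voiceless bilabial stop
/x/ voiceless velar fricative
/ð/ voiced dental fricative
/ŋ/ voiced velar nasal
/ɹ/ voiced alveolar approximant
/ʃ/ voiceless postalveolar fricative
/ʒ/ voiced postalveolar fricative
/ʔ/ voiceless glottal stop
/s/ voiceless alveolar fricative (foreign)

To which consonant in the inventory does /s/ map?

ʃ

/ʃ/ is closest: same manner (fricative), place distance 1 (alveolar→postalveolar), same voicing; total 1. Next closest is /ð/ at distance 2.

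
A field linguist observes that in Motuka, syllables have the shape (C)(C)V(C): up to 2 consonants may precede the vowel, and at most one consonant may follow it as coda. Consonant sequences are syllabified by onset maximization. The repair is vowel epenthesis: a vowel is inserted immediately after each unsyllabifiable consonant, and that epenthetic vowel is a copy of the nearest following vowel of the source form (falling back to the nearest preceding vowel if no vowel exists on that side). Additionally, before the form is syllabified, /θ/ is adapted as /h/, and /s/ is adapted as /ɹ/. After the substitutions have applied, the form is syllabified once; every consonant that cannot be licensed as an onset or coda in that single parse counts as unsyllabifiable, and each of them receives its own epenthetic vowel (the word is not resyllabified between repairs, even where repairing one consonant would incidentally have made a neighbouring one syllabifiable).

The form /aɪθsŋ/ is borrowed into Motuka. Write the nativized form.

aɪhɹɪŋɪ

Substitution: /θ/ → /h/, /s/ → /ɹ/, giving /aɪhɹŋ/.
Under (C)(C)V(C), the unsyllabifiable consonants are /ɹ/, /ŋ/ (at most one coda consonant is licensed; onsets may contain at most 2 consonants).
Inserting the epenthetic vowel yields /ɹ/ → /ɹɪ/, /ŋ/ → /ŋɪ/.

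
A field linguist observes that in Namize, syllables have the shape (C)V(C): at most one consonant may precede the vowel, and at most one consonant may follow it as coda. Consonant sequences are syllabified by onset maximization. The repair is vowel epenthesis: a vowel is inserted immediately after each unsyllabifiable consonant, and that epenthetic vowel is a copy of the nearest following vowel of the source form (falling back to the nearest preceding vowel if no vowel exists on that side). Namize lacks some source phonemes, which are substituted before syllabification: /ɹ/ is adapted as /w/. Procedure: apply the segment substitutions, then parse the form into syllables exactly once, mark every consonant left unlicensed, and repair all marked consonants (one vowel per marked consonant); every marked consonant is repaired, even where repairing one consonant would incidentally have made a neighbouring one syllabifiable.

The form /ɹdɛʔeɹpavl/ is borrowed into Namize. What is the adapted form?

wɛdɛʔewpavla

Substitution: /ɹ/ → /w/, giving /wdɛʔewpavl/.
Under (C)V(C), the unsyllabifiable consonants are /w/, /l/ (at most one coda consonant is licensed; onsets are limited to one consonant).
Each unlicensed consonant becomes the onset of a new syllable: /w/ → /wɛ/, /l/ → /la/.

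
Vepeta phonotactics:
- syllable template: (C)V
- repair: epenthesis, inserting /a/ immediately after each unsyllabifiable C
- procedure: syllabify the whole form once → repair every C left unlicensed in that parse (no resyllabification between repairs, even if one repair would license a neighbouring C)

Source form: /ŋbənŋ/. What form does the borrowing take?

Under (C)V, the unsyllabifiable consonants are /ŋ/, /n/, /ŋ/ (no codas are permitted; onsets are limited to one consonant).
Epenthesis after each stranded consonant: /ŋ/ → /ŋa/, /n/ → /na/, /ŋ/ → /ŋa/.

ŋabənaŋa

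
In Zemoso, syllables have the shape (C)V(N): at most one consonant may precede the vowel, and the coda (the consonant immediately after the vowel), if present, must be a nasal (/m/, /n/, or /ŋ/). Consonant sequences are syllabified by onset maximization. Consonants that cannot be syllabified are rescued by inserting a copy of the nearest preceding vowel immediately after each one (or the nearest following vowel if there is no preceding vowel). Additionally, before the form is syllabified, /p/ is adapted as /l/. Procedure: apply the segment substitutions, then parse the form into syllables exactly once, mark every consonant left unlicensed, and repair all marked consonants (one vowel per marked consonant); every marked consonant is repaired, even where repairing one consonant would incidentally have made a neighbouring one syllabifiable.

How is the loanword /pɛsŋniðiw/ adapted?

Substitution: /p/ → /l/, giving /lɛsŋniðiw/.
The consonants /s/, /ŋ/, /w/ cannot be parsed into a legal (C)V(N) syllable (only a nasal (/m/, /n/, or /ŋ/) is licensed in coda position; onsets are limited to one consonant).
Each unlicensed consonant becomes the onset of a new syllable: /s/ → /sɛ/, /ŋ/ → /ŋɛ/, /w/ → /wi/.

lɛsɛŋɛniðiwi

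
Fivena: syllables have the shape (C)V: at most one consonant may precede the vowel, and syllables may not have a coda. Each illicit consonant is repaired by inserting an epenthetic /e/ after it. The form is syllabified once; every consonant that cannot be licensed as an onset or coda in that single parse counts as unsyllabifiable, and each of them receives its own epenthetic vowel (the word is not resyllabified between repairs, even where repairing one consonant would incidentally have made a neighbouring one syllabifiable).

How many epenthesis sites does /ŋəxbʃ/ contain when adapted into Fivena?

3

The unsyllabifiable consonants are /x/, /b/, /ʃ/; each receives one epenthetic vowel.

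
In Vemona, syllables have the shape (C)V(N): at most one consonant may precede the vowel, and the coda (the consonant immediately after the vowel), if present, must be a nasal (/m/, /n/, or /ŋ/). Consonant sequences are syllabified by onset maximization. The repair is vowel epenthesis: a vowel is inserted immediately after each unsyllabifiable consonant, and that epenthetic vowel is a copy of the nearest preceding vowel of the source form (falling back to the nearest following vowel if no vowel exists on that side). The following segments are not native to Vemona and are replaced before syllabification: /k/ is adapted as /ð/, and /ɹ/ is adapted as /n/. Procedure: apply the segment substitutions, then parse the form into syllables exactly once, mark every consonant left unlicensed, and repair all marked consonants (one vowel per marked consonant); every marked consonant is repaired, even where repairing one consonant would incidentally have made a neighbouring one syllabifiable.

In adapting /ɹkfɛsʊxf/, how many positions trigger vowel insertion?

After substitution the input is /nðfɛsʊxf/.
The unsyllabifiable consonants are /n/, /ð/, /x/, /f/; each receives one epenthetic vowel.

4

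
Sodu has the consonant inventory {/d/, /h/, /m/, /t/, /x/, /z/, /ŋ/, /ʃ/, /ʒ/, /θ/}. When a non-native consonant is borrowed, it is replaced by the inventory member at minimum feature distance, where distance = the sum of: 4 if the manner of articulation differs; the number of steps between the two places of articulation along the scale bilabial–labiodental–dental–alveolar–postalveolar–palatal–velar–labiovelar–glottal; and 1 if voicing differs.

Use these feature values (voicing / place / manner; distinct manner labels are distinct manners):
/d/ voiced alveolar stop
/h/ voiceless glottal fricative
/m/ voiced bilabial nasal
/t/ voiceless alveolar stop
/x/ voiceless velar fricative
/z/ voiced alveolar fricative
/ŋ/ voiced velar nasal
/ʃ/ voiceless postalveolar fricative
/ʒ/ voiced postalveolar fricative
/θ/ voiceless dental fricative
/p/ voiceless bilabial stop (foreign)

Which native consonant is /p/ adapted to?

t

/t/ is closest: same manner (stop), place distance 3 (bilabial→alveolar), same voicing; total 3. Next closest is /d/ at distance 4.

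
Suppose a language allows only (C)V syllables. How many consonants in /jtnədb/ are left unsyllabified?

Under (C)V, the unsyllabifiable consonants are /j/, /t/, /d/, /b/ (no codas are permitted; onsets are limited to one consonant).

4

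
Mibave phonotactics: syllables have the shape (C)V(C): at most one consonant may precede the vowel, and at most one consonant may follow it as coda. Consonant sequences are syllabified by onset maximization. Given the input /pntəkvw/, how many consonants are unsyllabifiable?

Syllabifying with onset maximization leaves /p/, /n/, /v/, /w/ stranded (at most one coda consonant is licensed; onsets are limited to one consonant).

4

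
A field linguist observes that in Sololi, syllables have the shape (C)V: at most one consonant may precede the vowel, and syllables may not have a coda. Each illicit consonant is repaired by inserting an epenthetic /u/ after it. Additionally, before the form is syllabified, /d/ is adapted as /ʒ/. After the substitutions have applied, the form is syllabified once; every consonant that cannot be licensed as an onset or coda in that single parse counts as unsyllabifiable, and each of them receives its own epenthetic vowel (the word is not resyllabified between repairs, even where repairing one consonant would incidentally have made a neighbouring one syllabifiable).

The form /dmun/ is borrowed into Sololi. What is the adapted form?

Substitution: /d/ → /ʒ/, giving /ʒmun/.
Syllabifying with onset maximization leaves /ʒ/, /n/ stranded (no codas are permitted; onsets are limited to one consonant).
Epenthesis after each stranded consonant: /ʒ/ → /ʒu/, /n/ → /nu/.

ʒumunu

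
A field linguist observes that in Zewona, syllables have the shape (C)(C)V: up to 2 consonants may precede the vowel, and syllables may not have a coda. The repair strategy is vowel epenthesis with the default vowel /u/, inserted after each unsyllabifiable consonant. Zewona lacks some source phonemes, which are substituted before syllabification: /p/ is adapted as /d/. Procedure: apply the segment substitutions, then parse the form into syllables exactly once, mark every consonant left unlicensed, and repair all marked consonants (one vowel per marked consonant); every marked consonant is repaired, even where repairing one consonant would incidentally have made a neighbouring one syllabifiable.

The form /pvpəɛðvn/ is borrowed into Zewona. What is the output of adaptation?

duvdəɛðuvunu

Substitution: /p/ → /d/, giving /dvdəɛðvn/.
Under (C)(C)V, the unsyllabifiable consonants are /d/, /ð/, /v/, /n/ (no codas are permitted; onsets may contain at most 2 consonants).
Each unlicensed consonant becomes the onset of a new syllable: /d/ → /du/, /ð/ → /ðu/, /v/ → /vu/, /n/ → /nu/.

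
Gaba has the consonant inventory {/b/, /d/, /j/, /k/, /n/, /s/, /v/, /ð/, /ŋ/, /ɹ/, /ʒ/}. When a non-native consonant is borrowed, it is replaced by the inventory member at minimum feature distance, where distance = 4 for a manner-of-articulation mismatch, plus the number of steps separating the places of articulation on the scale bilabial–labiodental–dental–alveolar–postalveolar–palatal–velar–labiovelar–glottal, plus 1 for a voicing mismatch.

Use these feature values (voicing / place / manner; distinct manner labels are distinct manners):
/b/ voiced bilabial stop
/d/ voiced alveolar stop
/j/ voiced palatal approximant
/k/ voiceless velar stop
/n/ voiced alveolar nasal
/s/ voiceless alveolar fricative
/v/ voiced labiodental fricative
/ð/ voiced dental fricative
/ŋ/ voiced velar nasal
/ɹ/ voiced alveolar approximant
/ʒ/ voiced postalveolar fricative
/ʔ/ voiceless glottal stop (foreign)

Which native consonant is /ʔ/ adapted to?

k

/k/ is closest: same manner (stop), place distance 2 (glottal→velar), same voicing; total 2. Next closest is /d/ at distance 6.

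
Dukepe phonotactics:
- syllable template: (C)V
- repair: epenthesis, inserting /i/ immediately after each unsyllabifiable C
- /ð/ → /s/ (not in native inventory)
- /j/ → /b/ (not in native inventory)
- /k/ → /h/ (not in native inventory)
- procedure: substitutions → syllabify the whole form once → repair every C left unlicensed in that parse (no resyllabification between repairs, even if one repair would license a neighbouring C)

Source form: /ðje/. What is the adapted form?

sibe

Substitution: /ð/ → /s/, /j/ → /b/, giving /sbe/.
The consonants /s/ cannot be parsed into a legal (C)V syllable (no codas are permitted; onsets are limited to one consonant).
Inserting the epenthetic vowel yields /s/ → /si/.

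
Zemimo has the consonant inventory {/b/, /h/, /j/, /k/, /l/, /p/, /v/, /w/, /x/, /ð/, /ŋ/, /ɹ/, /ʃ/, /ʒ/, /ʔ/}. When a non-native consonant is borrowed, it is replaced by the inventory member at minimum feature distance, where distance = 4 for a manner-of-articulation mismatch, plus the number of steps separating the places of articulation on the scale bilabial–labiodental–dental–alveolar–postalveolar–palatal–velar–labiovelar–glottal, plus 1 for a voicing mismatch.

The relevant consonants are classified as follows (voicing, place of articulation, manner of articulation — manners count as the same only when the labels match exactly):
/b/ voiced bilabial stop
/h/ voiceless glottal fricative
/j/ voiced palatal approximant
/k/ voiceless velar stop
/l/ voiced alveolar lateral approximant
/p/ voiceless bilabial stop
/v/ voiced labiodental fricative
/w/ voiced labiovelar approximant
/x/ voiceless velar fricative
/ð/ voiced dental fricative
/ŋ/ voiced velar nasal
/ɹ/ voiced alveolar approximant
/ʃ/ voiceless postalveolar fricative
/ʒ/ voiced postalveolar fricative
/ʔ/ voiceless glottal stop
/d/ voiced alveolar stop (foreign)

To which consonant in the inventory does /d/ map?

b

/b/ is closest: same manner (stop), place distance 3 (alveolar→bilabial), same voicing; total 3. Next closest is /k/ at distance 4.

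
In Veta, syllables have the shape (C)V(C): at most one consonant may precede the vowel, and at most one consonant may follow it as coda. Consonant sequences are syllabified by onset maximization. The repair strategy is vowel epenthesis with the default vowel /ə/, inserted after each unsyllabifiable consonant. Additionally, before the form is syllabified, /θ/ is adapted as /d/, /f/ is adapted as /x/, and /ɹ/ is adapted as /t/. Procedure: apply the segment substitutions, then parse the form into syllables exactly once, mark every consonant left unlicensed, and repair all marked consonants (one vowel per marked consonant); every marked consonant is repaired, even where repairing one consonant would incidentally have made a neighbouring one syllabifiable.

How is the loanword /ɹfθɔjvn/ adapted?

təxədɔjvənə

Substitution: /ɹ/ → /t/, /f/ → /x/, /θ/ → /d/, giving /txdɔjvn/.
Syllabifying with onset maximization leaves /t/, /x/, /v/, /n/ stranded (at most one coda consonant is licensed; onsets are limited to one consonant).
Epenthesis after each stranded consonant: /t/ → /tə/, /x/ → /xə/, /v/ → /və/, /n/ → /nə/.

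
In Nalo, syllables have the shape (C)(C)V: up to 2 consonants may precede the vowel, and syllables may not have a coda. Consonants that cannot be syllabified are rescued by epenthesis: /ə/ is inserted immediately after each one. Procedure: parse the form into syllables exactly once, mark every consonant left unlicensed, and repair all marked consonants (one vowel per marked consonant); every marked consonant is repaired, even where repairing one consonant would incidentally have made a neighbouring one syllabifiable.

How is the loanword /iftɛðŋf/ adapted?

iftɛðəŋəfə

Syllabifying with onset maximization leaves /ð/, /ŋ/, /f/ stranded (no codas are permitted; onsets may contain at most 2 consonants).
Inserting the epenthetic vowel yields /ð/ → /ðə/, /ŋ/ → /ŋə/, /f/ → /fə/.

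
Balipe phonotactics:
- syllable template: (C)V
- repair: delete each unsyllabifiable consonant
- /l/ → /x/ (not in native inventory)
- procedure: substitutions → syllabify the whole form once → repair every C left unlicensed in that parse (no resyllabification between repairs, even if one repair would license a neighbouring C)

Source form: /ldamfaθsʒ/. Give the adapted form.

dafa

Substitution: /l/ → /x/, giving /xdamfaθsʒ/.
Under (C)V, the unsyllabifiable consonants are /x/, /m/, /θ/, /s/, /ʒ/ (no codas are permitted; onsets are limited to one consonant).
Deleting the stranded consonants removes /x/, /m/, /θ/, /s/, /ʒ/.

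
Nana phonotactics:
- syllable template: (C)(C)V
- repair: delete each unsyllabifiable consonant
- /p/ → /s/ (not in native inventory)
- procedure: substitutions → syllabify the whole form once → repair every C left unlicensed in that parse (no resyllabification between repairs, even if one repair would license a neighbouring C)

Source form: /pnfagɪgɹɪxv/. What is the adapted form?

Substitution: /p/ → /s/, giving /snfagɪgɹɪxv/.
Under (C)(C)V, the unsyllabifiable consonants are /s/, /x/, /v/ (no codas are permitted; onsets may contain at most 2 consonants).
Deletion applies to /s/, /x/, /v/.

nfagɪgɹɪ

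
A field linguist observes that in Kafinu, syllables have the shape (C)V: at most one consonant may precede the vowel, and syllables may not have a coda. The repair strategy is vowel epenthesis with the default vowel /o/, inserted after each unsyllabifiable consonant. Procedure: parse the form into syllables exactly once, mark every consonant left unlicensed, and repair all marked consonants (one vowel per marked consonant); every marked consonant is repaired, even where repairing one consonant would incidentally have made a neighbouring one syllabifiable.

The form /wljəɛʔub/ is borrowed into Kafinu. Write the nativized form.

Under (C)V, the unsyllabifiable consonants are /w/, /l/, /b/ (no codas are permitted; onsets are limited to one consonant).
Epenthesis after each stranded consonant: /w/ → /wo/, /l/ → /lo/, /b/ → /bo/.

wolojəɛʔubo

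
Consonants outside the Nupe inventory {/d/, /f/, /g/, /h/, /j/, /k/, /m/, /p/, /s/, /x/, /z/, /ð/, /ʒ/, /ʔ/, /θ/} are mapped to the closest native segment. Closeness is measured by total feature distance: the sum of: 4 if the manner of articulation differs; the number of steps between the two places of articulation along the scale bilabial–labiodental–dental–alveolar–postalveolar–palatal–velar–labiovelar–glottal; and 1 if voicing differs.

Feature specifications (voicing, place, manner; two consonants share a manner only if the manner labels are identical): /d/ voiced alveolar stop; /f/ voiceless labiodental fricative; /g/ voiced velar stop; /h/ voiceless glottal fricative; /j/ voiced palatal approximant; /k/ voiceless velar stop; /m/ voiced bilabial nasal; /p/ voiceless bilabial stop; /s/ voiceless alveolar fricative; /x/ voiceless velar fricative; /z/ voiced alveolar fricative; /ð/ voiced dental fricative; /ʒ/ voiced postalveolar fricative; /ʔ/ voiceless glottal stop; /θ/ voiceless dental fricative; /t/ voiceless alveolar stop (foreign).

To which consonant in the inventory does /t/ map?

d

/d/ is closest: same manner (stop), place distance 0 (alveolar→alveolar), voicing differs (+1); total 1. Next closest is /k/ at distance 3.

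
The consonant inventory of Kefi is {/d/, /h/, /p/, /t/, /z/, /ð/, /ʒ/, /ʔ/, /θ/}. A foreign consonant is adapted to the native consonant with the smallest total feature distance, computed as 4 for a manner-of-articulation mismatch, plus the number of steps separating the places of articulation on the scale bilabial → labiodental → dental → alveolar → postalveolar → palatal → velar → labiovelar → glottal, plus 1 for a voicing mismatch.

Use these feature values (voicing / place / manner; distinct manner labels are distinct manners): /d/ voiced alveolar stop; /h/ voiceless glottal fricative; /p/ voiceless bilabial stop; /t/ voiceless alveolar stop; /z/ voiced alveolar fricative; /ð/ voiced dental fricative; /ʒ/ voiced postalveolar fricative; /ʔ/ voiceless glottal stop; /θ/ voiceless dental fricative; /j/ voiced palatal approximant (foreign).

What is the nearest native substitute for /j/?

ʒ

/ʒ/ is closest: manner differs (approximant→fricative, +4), place distance 1 (palatal→postalveolar), same voicing; total 5. Next closest is /d/ at distance 6.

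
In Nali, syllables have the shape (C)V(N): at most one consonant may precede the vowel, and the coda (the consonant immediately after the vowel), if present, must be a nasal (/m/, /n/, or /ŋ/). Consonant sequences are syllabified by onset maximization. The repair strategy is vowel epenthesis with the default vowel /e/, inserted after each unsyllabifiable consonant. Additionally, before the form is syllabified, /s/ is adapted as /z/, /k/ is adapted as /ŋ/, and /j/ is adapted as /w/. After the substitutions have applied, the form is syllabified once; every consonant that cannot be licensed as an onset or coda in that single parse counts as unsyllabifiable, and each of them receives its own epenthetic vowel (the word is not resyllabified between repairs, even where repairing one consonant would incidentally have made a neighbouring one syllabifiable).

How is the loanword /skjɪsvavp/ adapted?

Substitution: /s/ → /z/, /k/ → /ŋ/, /j/ → /w/, giving /zŋwɪzvavp/.
The consonants /z/, /ŋ/, /z/, /v/, /p/ cannot be parsed into a legal (C)V(N) syllable (only a nasal (/m/, /n/, or /ŋ/) is licensed in coda position; onsets are limited to one consonant).
Epenthesis after each stranded consonant: /z/ → /ze/, /ŋ/ → /ŋe/, /z/ → /ze/, /v/ → /ve/, /p/ → /pe/.

zeŋewɪzevavepe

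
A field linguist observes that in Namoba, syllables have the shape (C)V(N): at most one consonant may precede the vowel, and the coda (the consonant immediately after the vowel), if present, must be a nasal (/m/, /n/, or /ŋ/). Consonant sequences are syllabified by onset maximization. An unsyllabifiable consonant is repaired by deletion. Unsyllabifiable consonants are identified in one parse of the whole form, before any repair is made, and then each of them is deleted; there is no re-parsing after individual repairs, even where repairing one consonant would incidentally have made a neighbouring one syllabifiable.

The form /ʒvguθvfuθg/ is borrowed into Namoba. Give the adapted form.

The consonants /ʒ/, /v/, /θ/, /v/, /θ/, /g/ cannot be parsed into a legal (C)V(N) syllable (only a nasal (/m/, /n/, or /ŋ/) is licensed in coda position; onsets are limited to one consonant).
Deletion applies to /ʒ/, /v/, /θ/, /v/, /θ/, /g/.

gufu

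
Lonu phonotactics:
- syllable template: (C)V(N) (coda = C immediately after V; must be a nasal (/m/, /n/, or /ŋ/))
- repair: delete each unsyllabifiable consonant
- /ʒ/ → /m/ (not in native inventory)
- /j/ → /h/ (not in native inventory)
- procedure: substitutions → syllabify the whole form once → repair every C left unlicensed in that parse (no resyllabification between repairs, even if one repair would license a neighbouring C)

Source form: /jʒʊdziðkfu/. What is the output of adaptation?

mʊzifu

Substitution: /j/ → /h/, /ʒ/ → /m/, giving /hmʊdziðkfu/.
Syllabifying with onset maximization leaves /h/, /d/, /ð/, /k/ stranded (only a nasal (/m/, /n/, or /ŋ/) is licensed in coda position; onsets are limited to one consonant).
Deleting the stranded consonants removes /h/, /d/, /ð/, /k/.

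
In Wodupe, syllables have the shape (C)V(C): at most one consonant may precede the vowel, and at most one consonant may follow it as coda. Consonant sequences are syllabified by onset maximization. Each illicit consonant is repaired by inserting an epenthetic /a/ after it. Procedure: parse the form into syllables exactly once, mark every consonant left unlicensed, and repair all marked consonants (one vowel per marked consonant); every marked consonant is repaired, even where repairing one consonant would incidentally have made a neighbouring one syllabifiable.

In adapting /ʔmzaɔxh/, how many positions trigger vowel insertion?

3

The unsyllabifiable consonants are /ʔ/, /m/, /h/; each receives one epenthetic vowel.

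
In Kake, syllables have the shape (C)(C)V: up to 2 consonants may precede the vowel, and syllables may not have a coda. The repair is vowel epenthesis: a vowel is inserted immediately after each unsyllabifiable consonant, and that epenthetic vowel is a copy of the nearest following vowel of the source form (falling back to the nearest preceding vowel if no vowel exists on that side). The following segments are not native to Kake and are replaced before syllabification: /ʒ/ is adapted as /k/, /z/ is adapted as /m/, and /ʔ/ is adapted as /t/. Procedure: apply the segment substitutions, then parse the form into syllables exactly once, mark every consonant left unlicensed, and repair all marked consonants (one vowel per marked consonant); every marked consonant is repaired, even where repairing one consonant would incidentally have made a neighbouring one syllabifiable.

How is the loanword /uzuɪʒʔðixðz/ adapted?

umuɪkitðixiðimi

Substitution: /z/ → /m/, /ʒ/ → /k/, /ʔ/ → /t/, giving /umuɪktðixðm/.
Under (C)(C)V, the unsyllabifiable consonants are /k/, /x/, /ð/, /m/ (no codas are permitted; onsets may contain at most 2 consonants).
Each unlicensed consonant becomes the onset of a new syllable: /k/ → /ki/, /x/ → /xi/, /ð/ → /ði/, /m/ → /mi/.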